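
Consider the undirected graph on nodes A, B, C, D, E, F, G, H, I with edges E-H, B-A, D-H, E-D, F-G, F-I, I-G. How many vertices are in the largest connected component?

C is isolated — a component by itself.
Starting from A we can reach A, B. That is one component of size 2.
Starting from F we can reach F, G, I. That is one component of size 3.
Starting from D we can reach D, E, H. That is one component of size 3.
The largest has 3 vertices.

3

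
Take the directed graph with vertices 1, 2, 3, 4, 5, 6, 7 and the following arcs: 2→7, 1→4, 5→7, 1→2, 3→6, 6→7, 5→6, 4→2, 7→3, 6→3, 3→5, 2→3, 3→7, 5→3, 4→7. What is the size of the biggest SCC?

4

{3, 5, 6, 7} are all mutually reachable — one SCC of size 4.
{1} is an SCC by itself.
{4} is an SCC by itself.
{2} is an SCC by itself.
The largest has 4 vertices.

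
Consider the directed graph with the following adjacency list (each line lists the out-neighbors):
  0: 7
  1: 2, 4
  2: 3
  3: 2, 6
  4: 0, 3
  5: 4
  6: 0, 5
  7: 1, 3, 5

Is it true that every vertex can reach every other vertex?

Yes

From 6 we can reach every vertex (0, 1, 2, 3, 4, 5, 6, 7), and every vertex can reach 6 (0, 1, 2, 3, 4, 5, 6, 7). So the whole graph is one strongly connected component.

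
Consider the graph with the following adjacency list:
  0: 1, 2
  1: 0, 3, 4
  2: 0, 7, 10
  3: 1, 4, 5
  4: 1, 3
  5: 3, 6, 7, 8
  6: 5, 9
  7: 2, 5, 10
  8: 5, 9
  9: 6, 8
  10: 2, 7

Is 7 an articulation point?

No

Deleting 7 leaves 1 component (was 1) (its neighbors 2, 5, 10 remain connected to each other), so 7 is not a cut vertex.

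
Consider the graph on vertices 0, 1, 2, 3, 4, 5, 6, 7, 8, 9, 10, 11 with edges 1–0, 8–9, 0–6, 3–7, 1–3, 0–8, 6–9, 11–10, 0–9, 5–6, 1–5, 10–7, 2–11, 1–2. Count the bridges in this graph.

The edges on the cycle 1-2-11-10-7-3-1 are not bridges since each lies on that cycle.
Every edge lies on some cycle, so there are no bridges.

0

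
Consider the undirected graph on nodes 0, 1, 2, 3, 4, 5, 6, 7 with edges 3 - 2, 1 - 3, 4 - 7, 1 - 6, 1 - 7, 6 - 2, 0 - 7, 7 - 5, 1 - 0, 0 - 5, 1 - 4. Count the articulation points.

Removing 1 increases the component count from 1 to 2, so 1 is a cut vertex.
By contrast removing 5 leaves 1 component; it is not a cut vertex. No other vertex is a cut vertex either.

1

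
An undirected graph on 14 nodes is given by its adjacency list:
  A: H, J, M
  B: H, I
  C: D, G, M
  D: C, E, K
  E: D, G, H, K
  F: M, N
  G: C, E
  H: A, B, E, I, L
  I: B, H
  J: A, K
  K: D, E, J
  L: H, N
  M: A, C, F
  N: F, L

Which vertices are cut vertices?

H

Removing H increases the component count from 1 to 2, so H is a cut vertex.
By contrast removing B leaves 1 component; it is not a cut vertex. No other vertex is a cut vertex either.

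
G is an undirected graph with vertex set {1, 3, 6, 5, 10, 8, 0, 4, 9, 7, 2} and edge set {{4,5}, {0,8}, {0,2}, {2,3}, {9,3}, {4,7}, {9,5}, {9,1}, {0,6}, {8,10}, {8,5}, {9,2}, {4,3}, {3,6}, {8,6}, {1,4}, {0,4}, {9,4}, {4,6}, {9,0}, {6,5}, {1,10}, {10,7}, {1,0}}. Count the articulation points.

Removing 3, for instance, still leaves 1 component. No single vertex removal increases the component count — the graph has no articulation points.

0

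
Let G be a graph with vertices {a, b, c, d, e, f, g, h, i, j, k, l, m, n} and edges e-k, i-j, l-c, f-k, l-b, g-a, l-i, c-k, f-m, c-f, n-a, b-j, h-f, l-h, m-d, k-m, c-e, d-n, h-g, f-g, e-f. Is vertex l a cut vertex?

Deleting l raises the number of components from 1 to 2, so l is a cut vertex.

Yes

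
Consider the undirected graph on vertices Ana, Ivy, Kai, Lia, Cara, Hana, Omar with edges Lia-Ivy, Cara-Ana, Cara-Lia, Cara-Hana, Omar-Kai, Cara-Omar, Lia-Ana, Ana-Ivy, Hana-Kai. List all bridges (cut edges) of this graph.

none

The edges on the cycle Cara-Lia-Ivy-Ana-Cara are not bridges since each lies on that cycle.
Every edge lies on some cycle, so there are no bridges.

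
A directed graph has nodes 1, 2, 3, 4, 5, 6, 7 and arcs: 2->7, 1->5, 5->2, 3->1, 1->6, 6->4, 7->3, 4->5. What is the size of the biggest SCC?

{1, 2, 3, 4, 5, 6, 7} are all mutually reachable — one SCC of size 7.
The largest has 7 vertices.

7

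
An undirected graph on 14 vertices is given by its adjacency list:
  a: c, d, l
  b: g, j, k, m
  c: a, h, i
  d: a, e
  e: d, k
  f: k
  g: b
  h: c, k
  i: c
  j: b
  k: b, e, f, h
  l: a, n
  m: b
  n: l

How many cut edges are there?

The edges on the cycle c-a-d-e-k-h-c are not bridges since each lies on that cycle.
But removing f-k disconnects f from k; removing m-b disconnects m from b; removing g-b disconnects g from b; removing c-i disconnects c from i — these are bridges.
In total 8 edges are bridges.

8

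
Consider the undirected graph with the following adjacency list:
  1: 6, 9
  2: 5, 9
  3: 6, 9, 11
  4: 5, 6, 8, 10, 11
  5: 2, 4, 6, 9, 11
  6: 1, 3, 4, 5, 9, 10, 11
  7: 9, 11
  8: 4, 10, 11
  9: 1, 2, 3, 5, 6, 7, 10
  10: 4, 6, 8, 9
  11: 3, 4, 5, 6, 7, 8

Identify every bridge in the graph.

none

The edges on the cycle 5-9-2-5 are not bridges since each lies on that cycle.
Every edge lies on some cycle, so there are no bridges.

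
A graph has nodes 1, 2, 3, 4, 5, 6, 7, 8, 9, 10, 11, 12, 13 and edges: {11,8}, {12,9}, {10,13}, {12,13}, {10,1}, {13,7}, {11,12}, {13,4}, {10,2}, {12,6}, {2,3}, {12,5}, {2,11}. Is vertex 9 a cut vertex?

No

Deleting 9 leaves 1 component (was 1), so 9 is not a cut vertex.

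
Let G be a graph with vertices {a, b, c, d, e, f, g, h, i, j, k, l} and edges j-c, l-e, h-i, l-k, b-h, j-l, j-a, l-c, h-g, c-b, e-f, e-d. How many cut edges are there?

9

The edges on the cycle j-l-c-j are not bridges since each lies on that cycle.
But removing l-e disconnects l from e; removing c-b disconnects c from b; removing e-d disconnects e from d; removing h-i disconnects h from i — these are bridges.
In total 9 edges are bridges.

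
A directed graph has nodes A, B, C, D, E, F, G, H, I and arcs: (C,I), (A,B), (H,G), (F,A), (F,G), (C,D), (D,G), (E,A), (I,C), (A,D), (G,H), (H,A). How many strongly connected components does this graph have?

{A, D, G, H} are all mutually reachable — one SCC of size 4.
{C, I} are all mutually reachable — one SCC of size 2.
{B} is an SCC by itself.
{F} is an SCC by itself.
{E} is an SCC by itself.
That gives 5 strongly connected components.

5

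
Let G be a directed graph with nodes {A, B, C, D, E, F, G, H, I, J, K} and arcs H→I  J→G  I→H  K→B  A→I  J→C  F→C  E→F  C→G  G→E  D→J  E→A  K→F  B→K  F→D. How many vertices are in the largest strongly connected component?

{C, D, E, F, G, J} are all mutually reachable — one SCC of size 6.
{B, K} are all mutually reachable — one SCC of size 2.
{H, I} are all mutually reachable — one SCC of size 2.
{A} is an SCC by itself.
The largest has 6 vertices.

6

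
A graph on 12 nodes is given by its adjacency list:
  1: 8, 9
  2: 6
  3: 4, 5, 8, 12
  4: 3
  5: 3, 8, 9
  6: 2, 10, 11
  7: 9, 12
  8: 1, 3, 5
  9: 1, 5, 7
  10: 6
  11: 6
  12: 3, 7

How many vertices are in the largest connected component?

Starting from 2 we can reach 2, 6, 10, 11. That is one component of size 4.
Starting from 1 we can reach 1, 3, 4, 5, 7, 8, 9, 12. That is one component of size 8.
The largest has 8 vertices.

8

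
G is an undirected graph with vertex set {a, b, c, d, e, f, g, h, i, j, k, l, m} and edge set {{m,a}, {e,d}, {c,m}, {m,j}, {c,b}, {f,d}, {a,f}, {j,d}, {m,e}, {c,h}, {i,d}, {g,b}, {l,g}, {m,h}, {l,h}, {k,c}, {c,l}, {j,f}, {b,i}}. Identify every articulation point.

c

Removing c increases the component count from 1 to 2, so c is a cut vertex.
By contrast removing f leaves 1 component; it is not a cut vertex. No other vertex is a cut vertex either.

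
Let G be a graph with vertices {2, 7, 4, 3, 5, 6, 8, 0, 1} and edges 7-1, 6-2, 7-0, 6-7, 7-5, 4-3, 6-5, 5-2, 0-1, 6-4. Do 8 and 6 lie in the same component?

No

The component containing 8 is {8}, and 6 is not in it.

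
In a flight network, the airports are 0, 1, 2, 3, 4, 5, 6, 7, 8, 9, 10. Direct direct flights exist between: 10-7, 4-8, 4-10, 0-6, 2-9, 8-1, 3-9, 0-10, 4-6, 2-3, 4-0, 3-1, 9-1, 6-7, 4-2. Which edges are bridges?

none

The edges on the cycle 4-0-10-4 are not bridges since each lies on that cycle.
Every edge lies on some cycle, so there are no bridges.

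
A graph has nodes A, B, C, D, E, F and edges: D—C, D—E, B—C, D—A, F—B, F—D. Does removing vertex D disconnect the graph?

Yes

Deleting D raises the number of components from 1 to 3, so D is a cut vertex.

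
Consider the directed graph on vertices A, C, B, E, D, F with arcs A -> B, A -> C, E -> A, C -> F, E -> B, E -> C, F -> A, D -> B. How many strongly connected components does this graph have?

{A, C, F} are all mutually reachable — one SCC of size 3.
{B} is an SCC by itself.
{D} is an SCC by itself.
{E} is an SCC by itself.
That gives 4 strongly connected components.

4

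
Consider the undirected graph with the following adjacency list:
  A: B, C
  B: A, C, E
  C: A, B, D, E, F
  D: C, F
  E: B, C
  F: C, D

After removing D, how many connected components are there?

With D gone, the remaining components are: {A, B, C, E, F}.
That is 1 component.

1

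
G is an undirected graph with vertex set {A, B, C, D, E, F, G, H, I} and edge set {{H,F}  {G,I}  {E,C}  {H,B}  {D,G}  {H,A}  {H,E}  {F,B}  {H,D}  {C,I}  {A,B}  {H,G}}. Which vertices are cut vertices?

H

Removing H increases the component count from 1 to 2, so H is a cut vertex.
By contrast removing C leaves 1 component; it is not a cut vertex. No other vertex is a cut vertex either.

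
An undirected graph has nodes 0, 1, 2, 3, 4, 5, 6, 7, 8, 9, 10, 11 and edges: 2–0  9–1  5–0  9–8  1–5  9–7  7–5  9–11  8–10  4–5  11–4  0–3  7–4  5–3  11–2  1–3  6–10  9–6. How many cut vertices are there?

1

Removing 9 increases the component count from 1 to 2, so 9 is a cut vertex.
By contrast removing 6 leaves 1 component; it is not a cut vertex. No other vertex is a cut vertex either.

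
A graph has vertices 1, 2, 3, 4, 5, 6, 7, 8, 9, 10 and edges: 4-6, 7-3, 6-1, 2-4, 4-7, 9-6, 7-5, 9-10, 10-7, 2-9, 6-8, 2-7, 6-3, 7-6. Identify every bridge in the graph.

The edges on the cycle 2-9-10-7-2 are not bridges since each lies on that cycle.
But removing 6-8 disconnects 6 from 8; removing 6-1 disconnects 6 from 1; removing 7-5 disconnects 7 from 5 — these are bridges.

1-6, 5-7, 6-8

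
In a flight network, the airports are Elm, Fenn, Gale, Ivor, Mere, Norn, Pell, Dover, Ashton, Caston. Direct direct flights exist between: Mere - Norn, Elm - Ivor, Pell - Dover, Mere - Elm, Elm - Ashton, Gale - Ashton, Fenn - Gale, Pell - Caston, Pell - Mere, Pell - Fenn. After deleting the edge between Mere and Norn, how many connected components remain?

2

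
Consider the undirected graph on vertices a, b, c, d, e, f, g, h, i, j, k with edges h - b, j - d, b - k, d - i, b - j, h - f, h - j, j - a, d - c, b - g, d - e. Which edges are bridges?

The edges on the cycle h-b-j-h are not bridges since each lies on that cycle.
But removing b - g disconnects b from g; removing h - f disconnects h from f; removing j - d disconnects j from d; removing j - a disconnects j from a — these are bridges.
In total 8 edges are bridges.

a-j, b-g, b-k, c-d, d-e, d-i, d-j, f-h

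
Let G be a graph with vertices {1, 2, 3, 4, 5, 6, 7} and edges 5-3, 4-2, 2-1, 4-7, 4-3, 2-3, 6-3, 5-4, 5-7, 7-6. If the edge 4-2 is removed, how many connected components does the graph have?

4 and 2 are still connected via 4-3-2, so the component count stays at 1.

1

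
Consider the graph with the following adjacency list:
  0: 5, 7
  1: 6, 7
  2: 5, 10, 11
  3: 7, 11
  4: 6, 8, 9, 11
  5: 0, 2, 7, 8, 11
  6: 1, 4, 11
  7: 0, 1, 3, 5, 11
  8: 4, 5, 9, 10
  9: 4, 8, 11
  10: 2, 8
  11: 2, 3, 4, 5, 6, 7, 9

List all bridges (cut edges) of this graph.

none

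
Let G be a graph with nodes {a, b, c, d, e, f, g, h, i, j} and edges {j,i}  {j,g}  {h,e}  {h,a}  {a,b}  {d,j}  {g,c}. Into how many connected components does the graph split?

f is isolated — a component by itself.
Starting from a we can reach a, b, e, h. That is one component of size 4.
Starting from c we can reach c, d, g, i, j. That is one component of size 5.
Total: 3 components.

3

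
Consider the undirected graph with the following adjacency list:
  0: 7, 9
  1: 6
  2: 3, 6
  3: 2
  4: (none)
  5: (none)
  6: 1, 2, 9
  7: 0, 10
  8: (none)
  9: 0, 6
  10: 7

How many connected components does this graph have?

4 is isolated — a component by itself.
8 is isolated — a component by itself.
5 is isolated — a component by itself.
Starting from 0 we can reach 0, 1, 2, 3, 6, 7, 9, 10. That is one component of size 8.
Total: 4 components.

4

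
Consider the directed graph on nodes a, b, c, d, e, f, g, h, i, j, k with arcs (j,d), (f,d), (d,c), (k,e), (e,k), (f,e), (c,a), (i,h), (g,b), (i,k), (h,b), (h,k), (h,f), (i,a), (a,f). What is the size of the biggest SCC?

{a, c, d, f} are all mutually reachable — one SCC of size 4.
{e, k} are all mutually reachable — one SCC of size 2.
{g} is an SCC by itself.
{b} is an SCC by itself.
{j} is an SCC by itself.
(and 2 more singleton SCCs)
The largest has 4 vertices.

4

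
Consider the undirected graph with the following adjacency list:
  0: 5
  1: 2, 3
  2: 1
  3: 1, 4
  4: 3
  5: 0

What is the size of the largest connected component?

4

Starting from 0 we can reach 0, 5. That is one component of size 2.
Starting from 1 we can reach 1, 2, 3, 4. That is one component of size 4.
The largest has 4 vertices.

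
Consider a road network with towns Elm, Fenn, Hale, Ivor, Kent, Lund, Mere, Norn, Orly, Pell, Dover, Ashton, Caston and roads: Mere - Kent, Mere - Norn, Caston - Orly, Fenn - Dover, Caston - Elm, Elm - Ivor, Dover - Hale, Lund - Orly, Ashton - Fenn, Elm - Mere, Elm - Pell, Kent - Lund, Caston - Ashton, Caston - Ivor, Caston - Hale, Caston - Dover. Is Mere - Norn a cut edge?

Yes

Removing Mere - Norn leaves no path between Mere and Norn: the component count goes from 1 to 2. So it is a bridge.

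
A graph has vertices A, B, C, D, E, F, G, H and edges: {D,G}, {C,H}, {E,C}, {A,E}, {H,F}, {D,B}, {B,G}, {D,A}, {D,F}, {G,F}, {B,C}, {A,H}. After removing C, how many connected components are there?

With C gone, the remaining components are: {A, B, D, E, F, G, H}.
That is 1 component.

1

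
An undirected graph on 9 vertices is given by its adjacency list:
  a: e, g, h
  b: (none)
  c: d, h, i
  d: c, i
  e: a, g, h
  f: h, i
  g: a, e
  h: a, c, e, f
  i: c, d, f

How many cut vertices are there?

1

Removing h increases the component count from 2 to 3, so h is a cut vertex.
By contrast removing e leaves 2 components; it is not a cut vertex. No other vertex is a cut vertex either.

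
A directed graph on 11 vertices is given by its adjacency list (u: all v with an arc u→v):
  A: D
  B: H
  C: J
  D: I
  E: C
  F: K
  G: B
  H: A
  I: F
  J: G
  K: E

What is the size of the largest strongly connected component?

11

{A, B, C, D, E, F, G, H, I, J, K} are all mutually reachable — one SCC of size 11.
The largest has 11 vertices.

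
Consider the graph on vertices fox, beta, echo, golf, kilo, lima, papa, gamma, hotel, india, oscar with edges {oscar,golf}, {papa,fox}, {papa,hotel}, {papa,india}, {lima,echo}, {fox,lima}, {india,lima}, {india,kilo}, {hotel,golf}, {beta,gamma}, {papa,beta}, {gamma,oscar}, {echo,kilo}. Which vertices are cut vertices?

Removing papa increases the component count from 1 to 2, so papa is a cut vertex.
By contrast removing fox leaves 1 component; it is not a cut vertex. No other vertex is a cut vertex either.

papa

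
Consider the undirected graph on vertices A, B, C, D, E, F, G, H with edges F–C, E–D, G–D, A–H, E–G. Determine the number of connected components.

B is isolated — a component by itself.
Starting from A we can reach A, H. That is one component of size 2.
Starting from C we can reach C, F. That is one component of size 2.
Starting from D we can reach D, E, G. That is one component of size 3.
Total: 4 components.

4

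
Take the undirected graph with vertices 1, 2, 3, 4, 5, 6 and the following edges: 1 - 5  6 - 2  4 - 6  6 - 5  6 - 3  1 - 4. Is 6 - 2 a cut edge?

Removing 6 - 2 leaves no path between 6 and 2: the component count goes from 1 to 2. So it is a bridge.

Yes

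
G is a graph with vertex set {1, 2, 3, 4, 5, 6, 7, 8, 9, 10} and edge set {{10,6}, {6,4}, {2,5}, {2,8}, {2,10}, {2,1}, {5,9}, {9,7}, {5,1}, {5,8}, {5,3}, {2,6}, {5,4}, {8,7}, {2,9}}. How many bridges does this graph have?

1

The edges on the cycle 2-5-8-7-9-2 are not bridges since each lies on that cycle.
But removing 5—3 disconnects 5 from 3 — this is a bridge.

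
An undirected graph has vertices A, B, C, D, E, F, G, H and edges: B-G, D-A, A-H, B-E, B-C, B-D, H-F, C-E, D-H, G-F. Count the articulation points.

Removing B increases the component count from 1 to 2, so B is a cut vertex.
By contrast removing G leaves 1 component; it is not a cut vertex. No other vertex is a cut vertex either.

1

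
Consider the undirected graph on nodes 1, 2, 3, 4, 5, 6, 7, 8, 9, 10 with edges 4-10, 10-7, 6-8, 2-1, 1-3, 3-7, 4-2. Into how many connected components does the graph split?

4

9 is isolated — a component by itself.
5 is isolated — a component by itself.
Starting from 6 we can reach 6, 8. That is one component of size 2.
Starting from 1 we can reach 1, 2, 3, 4, 7, 10. That is one component of size 6.
Total: 4 components.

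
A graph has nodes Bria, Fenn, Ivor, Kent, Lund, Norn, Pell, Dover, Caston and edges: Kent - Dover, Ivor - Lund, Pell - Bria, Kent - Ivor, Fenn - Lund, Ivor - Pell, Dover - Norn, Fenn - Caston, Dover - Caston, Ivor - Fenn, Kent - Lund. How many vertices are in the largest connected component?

Starting from Bria we can reach Bria, Fenn, Ivor, Kent, Lund, Norn, Pell, Dover, Caston. That is one component of size 9.
The largest has 9 vertices.

9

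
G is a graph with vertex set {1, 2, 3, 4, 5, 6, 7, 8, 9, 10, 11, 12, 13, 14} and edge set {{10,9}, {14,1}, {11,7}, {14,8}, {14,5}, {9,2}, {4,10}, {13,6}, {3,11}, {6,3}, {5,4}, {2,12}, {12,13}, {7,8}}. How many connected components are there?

1

Starting from 1 we can reach 1, 2, 3, 4, 5, 6, 7, 8, 9, 10, 11, 12, 13, 14. That is one component of size 14.
Total: 1 component.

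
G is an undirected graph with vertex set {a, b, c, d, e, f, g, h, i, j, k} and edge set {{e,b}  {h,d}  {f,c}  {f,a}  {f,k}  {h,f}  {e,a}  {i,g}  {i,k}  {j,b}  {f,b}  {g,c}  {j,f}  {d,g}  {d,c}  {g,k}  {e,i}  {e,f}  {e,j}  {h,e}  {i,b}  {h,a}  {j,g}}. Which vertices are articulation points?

Removing g, for instance, still leaves 1 component. No single vertex removal increases the component count — the graph has no articulation points.

none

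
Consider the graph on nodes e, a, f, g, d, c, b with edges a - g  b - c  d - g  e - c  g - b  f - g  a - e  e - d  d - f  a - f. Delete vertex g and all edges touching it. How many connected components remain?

With g gone, the remaining components are: {a, b, c, d, e, f}.
That is 1 component.

1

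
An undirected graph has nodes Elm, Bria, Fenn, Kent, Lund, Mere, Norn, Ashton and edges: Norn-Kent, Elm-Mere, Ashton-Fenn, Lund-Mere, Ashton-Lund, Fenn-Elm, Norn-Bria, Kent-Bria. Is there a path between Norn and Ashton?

No

The component containing Norn is {Bria, Kent, Norn}, and Ashton is not in it.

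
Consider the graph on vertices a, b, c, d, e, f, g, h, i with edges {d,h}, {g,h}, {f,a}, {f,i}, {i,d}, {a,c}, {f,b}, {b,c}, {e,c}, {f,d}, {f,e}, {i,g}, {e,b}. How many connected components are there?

1

Starting from a we can reach a, b, c, d, e, f, g, h, i. That is one component of size 9.
Total: 1 component.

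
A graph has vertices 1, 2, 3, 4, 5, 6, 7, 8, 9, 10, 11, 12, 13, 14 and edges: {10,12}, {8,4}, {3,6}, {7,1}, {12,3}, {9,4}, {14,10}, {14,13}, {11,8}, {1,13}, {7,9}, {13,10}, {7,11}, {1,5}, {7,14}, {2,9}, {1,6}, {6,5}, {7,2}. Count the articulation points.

1

Removing 7 increases the component count from 1 to 2, so 7 is a cut vertex.
By contrast removing 11 leaves 1 component; it is not a cut vertex. No other vertex is a cut vertex either.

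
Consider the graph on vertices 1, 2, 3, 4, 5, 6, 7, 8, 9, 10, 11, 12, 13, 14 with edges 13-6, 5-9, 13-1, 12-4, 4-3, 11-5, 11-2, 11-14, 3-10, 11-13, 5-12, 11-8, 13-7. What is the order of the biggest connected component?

14

Starting from 1 we can reach 1, 2, 3, 4, 5, 6, 7, 8, 9, 10, 11, 12, 13, 14. That is one component of size 14.
The largest has 14 vertices.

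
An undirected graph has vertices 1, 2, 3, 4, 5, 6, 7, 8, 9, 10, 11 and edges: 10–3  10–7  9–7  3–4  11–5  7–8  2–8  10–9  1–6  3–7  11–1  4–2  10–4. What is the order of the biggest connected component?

7

Starting from 1 we can reach 1, 5, 6, 11. That is one component of size 4.
Starting from 2 we can reach 2, 3, 4, 7, 8, 9, 10. That is one component of size 7.
The largest has 7 vertices.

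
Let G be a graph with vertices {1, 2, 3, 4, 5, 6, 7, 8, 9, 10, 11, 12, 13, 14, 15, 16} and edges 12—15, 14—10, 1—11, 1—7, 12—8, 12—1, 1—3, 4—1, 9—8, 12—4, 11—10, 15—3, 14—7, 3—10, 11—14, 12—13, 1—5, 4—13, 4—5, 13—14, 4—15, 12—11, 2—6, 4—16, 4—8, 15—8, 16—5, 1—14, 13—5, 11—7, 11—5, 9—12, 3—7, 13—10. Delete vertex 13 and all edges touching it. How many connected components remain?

2

With 13 gone, the remaining components are: {2, 6}; {1, 3, 4, 5, 7, 8, 9, 10, 11, 12, 14, 15, 16}.
That is 2 components.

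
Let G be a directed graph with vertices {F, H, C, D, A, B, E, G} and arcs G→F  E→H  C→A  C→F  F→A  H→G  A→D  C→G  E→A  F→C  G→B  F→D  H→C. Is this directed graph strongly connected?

There is no directed path from C to E, so the graph is not strongly connected.

No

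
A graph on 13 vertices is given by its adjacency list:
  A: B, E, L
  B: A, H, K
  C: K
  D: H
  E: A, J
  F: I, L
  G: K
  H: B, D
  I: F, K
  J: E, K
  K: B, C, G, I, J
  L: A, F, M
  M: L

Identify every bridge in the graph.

B-H, C-K, D-H, G-K, L-M

The edges on the cycle K-J-E-A-B-K are not bridges since each lies on that cycle.
But removing H-D disconnects H from D; removing H-B disconnects H from B; removing C-K disconnects C from K; removing L-M disconnects L from M — these are bridges.
In total 5 edges are bridges.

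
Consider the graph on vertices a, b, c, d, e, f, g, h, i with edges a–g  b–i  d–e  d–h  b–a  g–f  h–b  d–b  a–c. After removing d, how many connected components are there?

With d gone, the remaining components are: {e}; {a, b, c, f, g, h, i}.
That is 2 components.

2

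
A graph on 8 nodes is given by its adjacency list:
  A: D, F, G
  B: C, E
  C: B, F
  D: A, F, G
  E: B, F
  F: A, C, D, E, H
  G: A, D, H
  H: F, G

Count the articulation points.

1

Removing F increases the component count from 1 to 2, so F is a cut vertex.
By contrast removing C leaves 1 component; it is not a cut vertex. No other vertex is a cut vertex either.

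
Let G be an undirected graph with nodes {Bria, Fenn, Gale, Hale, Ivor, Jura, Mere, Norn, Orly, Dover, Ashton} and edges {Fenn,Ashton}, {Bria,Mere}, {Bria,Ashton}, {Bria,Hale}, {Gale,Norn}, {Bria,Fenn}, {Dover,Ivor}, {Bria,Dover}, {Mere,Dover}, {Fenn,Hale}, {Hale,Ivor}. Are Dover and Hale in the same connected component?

From Dover we can reach Bria, Fenn, Hale, Ivor, Mere, Dover, Ashton, which includes Hale.

Yes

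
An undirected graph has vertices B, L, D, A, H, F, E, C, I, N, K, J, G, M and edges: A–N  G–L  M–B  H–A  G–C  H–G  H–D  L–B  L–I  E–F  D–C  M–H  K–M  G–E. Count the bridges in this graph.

6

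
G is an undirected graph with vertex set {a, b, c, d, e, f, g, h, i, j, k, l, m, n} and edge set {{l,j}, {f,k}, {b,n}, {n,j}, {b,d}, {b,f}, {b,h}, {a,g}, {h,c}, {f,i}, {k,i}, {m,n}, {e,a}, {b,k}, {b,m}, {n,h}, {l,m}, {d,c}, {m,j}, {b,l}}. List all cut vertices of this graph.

a, b

Removing a increases the component count from 2 to 3, so a is a cut vertex.
Removing b increases the component count from 2 to 3, so b is a cut vertex.
By contrast removing k leaves 2 components; it is not a cut vertex. No other vertex is a cut vertex either.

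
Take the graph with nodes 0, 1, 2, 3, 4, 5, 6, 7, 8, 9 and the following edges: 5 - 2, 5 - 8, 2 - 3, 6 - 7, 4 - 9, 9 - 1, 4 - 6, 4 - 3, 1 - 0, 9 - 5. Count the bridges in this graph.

5

The edges on the cycle 4-9-5-2-3-4 are not bridges since each lies on that cycle.
But removing 9 - 1 disconnects 9 from 1; removing 0 - 1 disconnects 0 from 1; removing 4 - 6 disconnects 4 from 6; removing 6 - 7 disconnects 6 from 7 — these are bridges.
In total 5 edges are bridges.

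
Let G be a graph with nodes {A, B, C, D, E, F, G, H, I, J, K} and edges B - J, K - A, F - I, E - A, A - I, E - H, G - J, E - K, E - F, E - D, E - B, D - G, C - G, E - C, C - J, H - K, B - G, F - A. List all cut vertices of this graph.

Removing E increases the component count from 1 to 2, so E is a cut vertex.
By contrast removing H leaves 1 component; it is not a cut vertex. No other vertex is a cut vertex either.

E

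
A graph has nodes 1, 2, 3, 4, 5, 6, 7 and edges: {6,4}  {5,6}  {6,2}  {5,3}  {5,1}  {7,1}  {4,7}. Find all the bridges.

2-6, 3-5

The edges on the cycle 5-6-4-7-1-5 are not bridges since each lies on that cycle.
But removing 6-2 disconnects 6 from 2; removing 5-3 disconnects 5 from 3 — these are bridges.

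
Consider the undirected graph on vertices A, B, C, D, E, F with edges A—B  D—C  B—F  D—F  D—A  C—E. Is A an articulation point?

Deleting A leaves 1 component (was 1) (its neighbors B, D remain connected to each other), so A is not a cut vertex.

No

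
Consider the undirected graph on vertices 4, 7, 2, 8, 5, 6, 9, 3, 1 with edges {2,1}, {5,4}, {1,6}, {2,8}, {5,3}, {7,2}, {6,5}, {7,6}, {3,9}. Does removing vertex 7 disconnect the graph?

No

Deleting 7 leaves 1 component (was 1) (its neighbors 2, 6 remain connected to each other), so 7 is not a cut vertex.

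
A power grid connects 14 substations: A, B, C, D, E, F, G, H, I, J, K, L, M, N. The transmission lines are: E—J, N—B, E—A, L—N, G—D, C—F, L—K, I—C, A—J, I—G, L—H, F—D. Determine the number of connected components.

4

M is isolated — a component by itself.
Starting from A we can reach A, E, J. That is one component of size 3.
Starting from C we can reach C, D, F, G, I. That is one component of size 5.
Starting from B we can reach B, H, K, L, N. That is one component of size 5.
Total: 4 components.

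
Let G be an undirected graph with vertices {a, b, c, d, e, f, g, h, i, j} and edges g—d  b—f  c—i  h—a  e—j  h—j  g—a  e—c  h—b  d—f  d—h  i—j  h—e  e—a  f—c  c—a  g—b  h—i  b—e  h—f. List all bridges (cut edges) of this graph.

none

The edges on the cycle h-b-e-a-h are not bridges since each lies on that cycle.
Every edge lies on some cycle, so there are no bridges.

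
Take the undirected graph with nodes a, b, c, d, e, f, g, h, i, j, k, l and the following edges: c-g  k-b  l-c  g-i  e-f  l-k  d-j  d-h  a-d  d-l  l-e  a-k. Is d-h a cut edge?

Yes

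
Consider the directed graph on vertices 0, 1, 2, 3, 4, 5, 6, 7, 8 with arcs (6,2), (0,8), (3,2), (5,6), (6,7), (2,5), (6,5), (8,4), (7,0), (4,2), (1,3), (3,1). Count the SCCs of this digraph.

2

{0, 2, 4, 5, 6, 7, 8} are all mutually reachable — one SCC of size 7.
{1, 3} are all mutually reachable — one SCC of size 2.
That gives 2 strongly connected components.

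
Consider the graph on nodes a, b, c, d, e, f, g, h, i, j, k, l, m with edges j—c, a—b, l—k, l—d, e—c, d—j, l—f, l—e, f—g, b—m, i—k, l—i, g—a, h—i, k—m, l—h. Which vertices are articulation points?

l

Removing l increases the component count from 1 to 2, so l is a cut vertex.
By contrast removing j leaves 1 component; it is not a cut vertex. No other vertex is a cut vertex either.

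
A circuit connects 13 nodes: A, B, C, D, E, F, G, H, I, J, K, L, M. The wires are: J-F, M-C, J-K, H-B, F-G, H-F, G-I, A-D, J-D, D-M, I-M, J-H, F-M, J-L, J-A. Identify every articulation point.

Removing H increases the component count from 2 to 3, so H is a cut vertex.
Removing J increases the component count from 2 to 4, so J is a cut vertex.
Removing M increases the component count from 2 to 3, so M is a cut vertex.
By contrast removing C leaves 2 components; it is not a cut vertex. No other vertex is a cut vertex either.

H, J, M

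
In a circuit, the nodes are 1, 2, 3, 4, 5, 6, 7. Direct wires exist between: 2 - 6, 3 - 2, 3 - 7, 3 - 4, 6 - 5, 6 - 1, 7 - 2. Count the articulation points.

3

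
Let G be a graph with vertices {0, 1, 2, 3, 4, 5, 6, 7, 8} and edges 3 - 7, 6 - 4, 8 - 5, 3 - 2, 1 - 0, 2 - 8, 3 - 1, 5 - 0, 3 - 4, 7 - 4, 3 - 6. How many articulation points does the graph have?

Removing 3 increases the component count from 1 to 2, so 3 is a cut vertex.
By contrast removing 0 leaves 1 component; it is not a cut vertex. No other vertex is a cut vertex either.

1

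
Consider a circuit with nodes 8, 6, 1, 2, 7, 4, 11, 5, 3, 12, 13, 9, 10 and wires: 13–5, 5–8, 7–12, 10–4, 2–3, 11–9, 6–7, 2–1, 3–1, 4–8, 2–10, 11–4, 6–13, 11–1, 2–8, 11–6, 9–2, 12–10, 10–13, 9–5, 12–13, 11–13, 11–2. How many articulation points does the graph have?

Removing 11, for instance, still leaves 1 component. No single vertex removal increases the component count — the graph has no articulation points.

0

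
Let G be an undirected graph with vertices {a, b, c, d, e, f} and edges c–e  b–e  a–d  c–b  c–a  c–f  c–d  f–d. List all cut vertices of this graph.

Removing c increases the component count from 1 to 2, so c is a cut vertex.
By contrast removing d leaves 1 component; it is not a cut vertex. No other vertex is a cut vertex either.

c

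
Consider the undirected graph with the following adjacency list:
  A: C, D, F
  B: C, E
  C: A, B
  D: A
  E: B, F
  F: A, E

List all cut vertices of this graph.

A

Removing A increases the component count from 1 to 2, so A is a cut vertex.
By contrast removing D leaves 1 component; it is not a cut vertex. No other vertex is a cut vertex either.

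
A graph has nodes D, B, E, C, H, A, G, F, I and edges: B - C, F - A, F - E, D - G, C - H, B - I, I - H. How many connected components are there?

3

Starting from D we can reach D, G. That is one component of size 2.
Starting from A we can reach A, E, F. That is one component of size 3.
Starting from B we can reach B, C, H, I. That is one component of size 4.
Total: 3 components.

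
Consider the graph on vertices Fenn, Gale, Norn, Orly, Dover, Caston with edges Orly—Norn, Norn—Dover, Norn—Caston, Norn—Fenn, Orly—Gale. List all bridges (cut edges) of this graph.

Caston-Norn, Dover-Norn, Fenn-Norn, Gale-Orly, Norn-Orly

removing Dover—Norn disconnects Dover from Norn; removing Orly—Gale disconnects Orly from Gale; removing Norn—Fenn disconnects Norn from Fenn; removing Orly—Norn disconnects Orly from Norn — these are bridges.
In total 5 edges are bridges.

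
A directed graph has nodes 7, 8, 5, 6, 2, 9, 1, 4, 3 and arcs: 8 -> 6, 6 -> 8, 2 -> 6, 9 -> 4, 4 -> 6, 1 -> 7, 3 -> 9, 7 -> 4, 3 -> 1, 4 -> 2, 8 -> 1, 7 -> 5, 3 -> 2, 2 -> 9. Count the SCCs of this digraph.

3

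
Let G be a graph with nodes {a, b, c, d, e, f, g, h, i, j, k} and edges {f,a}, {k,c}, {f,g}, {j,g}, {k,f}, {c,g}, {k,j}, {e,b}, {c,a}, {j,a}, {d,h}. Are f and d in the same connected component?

No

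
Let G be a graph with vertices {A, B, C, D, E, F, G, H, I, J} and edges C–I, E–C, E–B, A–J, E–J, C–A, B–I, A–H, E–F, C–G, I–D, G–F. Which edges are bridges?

The edges on the cycle E-C-A-J-E are not bridges since each lies on that cycle.
But removing D–I disconnects D from I; removing H–A disconnects H from A — these are bridges.

A-H, D-I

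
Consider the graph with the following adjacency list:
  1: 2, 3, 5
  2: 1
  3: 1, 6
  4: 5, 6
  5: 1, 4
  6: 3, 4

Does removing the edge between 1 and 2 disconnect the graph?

Yes

Removing 1-2 leaves no path between 1 and 2: the component count goes from 1 to 2. So it is a bridge.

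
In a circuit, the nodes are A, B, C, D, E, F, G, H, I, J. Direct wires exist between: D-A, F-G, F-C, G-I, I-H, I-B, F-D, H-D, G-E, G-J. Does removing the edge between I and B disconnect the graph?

Yes

Removing I-B leaves no path between I and B: the component count goes from 1 to 2. So it is a bridge.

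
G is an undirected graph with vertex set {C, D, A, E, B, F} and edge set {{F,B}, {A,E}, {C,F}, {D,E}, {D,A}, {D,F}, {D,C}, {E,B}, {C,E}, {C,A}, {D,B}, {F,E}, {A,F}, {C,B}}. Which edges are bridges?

The edges on the cycle D-C-A-E-D are not bridges since each lies on that cycle.
Every edge lies on some cycle, so there are no bridges.

none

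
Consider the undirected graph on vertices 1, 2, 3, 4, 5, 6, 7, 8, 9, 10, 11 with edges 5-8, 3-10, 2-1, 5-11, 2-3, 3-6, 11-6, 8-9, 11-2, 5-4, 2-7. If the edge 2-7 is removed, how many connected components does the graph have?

2

Before removal there is 1 component.
2-7 is a bridge — removing it separates 2's side from 7's side.
After removal: 2 components.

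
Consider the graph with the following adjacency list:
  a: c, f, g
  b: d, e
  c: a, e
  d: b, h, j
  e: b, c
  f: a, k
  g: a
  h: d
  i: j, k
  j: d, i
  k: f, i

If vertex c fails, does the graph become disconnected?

Deleting c leaves 1 component (was 1) (its neighbors a, e remain connected to each other), so c is not a cut vertex.

No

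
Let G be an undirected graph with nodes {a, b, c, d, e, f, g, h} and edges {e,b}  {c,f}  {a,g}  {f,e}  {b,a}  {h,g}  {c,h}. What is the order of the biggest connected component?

7

d is isolated — a component by itself.
Starting from a we can reach a, b, c, e, f, g, h. That is one component of size 7.
The largest has 7 vertices.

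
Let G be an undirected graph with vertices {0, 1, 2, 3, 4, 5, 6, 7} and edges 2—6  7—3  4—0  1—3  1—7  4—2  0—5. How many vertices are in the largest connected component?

Starting from 1 we can reach 1, 3, 7. That is one component of size 3.
Starting from 0 we can reach 0, 2, 4, 5, 6. That is one component of size 5.
The largest has 5 vertices.

5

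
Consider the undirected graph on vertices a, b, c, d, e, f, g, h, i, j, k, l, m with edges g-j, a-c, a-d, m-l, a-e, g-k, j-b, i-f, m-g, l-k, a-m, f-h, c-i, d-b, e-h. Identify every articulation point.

a

Removing a increases the component count from 1 to 2, so a is a cut vertex.
By contrast removing m leaves 1 component; it is not a cut vertex. No other vertex is a cut vertex either.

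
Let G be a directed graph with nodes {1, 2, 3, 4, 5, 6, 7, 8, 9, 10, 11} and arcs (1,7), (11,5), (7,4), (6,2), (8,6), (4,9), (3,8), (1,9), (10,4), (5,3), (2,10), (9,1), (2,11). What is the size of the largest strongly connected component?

{2, 3, 5, 6, 8, 11} are all mutually reachable — one SCC of size 6.
{1, 4, 7, 9} are all mutually reachable — one SCC of size 4.
{10} is an SCC by itself.
The largest has 6 vertices.

6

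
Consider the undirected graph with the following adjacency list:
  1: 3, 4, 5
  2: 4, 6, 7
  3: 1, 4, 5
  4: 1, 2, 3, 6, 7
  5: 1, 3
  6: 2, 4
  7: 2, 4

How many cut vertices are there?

1

Removing 4 increases the component count from 1 to 2, so 4 is a cut vertex.
By contrast removing 1 leaves 1 component; it is not a cut vertex. No other vertex is a cut vertex either.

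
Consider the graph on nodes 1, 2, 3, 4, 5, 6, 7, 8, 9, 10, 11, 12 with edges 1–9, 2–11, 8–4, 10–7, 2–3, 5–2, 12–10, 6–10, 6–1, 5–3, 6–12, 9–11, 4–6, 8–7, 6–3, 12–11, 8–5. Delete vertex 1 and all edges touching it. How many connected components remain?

1

With 1 gone, the remaining components are: {2, 3, 4, 5, 6, 7, 8, 9, 10, 11, 12}.
That is 1 component.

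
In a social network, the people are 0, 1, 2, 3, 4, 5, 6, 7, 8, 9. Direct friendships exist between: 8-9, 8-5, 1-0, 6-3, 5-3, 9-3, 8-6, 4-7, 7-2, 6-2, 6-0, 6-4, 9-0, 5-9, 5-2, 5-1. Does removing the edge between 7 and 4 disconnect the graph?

After removing 7-4, the path 7-2-6-4 still connects them, so the edge is not a bridge.

No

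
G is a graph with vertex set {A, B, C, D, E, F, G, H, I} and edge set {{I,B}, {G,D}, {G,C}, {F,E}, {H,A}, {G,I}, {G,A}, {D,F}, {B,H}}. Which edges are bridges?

The edges on the cycle G-I-B-H-A-G are not bridges since each lies on that cycle.
But removing D-F disconnects D from F; removing E-F disconnects E from F; removing D-G disconnects D from G; removing G-C disconnects G from C — these are bridges.

C-G, D-F, D-G, E-F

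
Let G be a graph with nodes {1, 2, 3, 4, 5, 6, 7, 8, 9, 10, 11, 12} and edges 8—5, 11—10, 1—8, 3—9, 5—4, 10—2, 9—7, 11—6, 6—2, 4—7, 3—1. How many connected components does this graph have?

12 is isolated — a component by itself.
Starting from 2 we can reach 2, 6, 10, 11. That is one component of size 4.
Starting from 1 we can reach 1, 3, 4, 5, 7, 8, 9. That is one component of size 7.
Total: 3 components.

3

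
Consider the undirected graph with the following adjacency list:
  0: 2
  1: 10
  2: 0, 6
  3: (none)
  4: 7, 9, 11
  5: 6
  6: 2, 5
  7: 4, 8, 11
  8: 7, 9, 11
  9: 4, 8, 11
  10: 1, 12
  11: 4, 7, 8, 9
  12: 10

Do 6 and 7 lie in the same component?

The component containing 6 is {0, 2, 5, 6}, and 7 is not in it.

No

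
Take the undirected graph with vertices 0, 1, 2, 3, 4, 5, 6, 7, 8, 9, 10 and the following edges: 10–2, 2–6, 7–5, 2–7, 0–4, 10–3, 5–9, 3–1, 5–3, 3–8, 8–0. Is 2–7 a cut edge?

After removing 2–7, the path 2-10-3-5-7 still connects them, so the edge is not a bridge.

No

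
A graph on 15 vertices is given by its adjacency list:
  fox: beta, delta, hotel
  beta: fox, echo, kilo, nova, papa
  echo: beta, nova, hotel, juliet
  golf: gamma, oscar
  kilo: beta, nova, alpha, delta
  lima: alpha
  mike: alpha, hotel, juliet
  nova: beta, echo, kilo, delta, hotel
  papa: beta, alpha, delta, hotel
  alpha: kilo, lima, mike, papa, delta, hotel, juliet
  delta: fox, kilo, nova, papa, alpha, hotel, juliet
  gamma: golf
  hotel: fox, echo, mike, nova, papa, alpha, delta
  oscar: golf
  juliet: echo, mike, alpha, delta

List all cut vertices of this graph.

Removing golf increases the component count from 2 to 3, so golf is a cut vertex.
Removing alpha increases the component count from 2 to 3, so alpha is a cut vertex.
By contrast removing juliet leaves 2 components; it is not a cut vertex. No other vertex is a cut vertex either.

golf, alpha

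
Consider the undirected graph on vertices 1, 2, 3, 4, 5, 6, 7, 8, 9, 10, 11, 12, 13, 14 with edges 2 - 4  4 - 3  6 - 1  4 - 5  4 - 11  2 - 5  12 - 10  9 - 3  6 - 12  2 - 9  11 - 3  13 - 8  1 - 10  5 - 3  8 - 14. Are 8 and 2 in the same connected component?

The component containing 8 is {8, 13, 14}, and 2 is not in it.

No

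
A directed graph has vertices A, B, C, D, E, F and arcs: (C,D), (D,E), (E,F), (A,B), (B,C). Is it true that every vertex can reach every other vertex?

No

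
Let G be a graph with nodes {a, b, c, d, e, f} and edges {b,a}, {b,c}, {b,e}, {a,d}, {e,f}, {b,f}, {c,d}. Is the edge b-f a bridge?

After removing b-f, the path b-e-f still connects them, so the edge is not a bridge.

No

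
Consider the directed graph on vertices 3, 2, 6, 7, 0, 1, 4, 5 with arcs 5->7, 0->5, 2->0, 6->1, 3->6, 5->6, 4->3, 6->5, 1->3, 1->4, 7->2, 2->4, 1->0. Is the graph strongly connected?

Yes

From 0 we can reach every vertex (0, 1, 2, 3, 4, 5, 6, 7), and every vertex can reach 0 (0, 1, 2, 3, 4, 5, 6, 7). So the whole graph is one strongly connected component.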